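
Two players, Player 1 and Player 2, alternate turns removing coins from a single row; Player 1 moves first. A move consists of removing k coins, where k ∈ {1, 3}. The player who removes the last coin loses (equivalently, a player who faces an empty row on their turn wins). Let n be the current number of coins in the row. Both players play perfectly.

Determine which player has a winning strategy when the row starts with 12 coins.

Player 1 wins.

Label each position W (a win for the player to move) or L (a loss). A position with no legal move is W; any other position is W exactly when some move reaches an L, and L when every move reaches a W.
n=0: no move; the opponent has just taken the last coin and therefore loses → W
n=1: L (sole option 0(W) is W)
n=2: W (go to 1, an L position)
n=3: L (options 2(W), 0(W) are all W)
n=4: W (go to 3, an L position)
n=5: L (options 4(W), 2(W) are all W)
n=6: W (go to 5, an L position)
n=7: L (options 6(W), 4(W) are all W)
n=8: W (go to 7, an L position)
n=9: L (options 8(W), 6(W) are all W)
n=10: W (go to 9, an L position)
n=11: L (options 10(W), 8(W) are all W)
n=12: W (go to 11, an L position)
From 12 Player 1 can remove 1, leaving 11, reaching an L position.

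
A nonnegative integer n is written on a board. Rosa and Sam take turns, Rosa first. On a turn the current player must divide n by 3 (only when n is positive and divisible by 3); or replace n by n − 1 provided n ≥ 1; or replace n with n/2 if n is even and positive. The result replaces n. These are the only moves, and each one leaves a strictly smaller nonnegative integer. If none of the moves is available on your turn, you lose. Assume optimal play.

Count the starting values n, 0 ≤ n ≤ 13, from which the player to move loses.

Build the W/L table. Terminal = L. A non-terminal position is W if it has a move to some L; otherwise it is L.
n=0: no move → L
n=1: →0(L), so W
n=2: →1(W) only, which is W, so L
n=3: →2(L), so W
n=4: →2(L), so W
n=5: →4(W) only, which is W, so L
n=6: →2(L), so W
n=7: →6(W) only, which is W, so L
n=8: →7(L), so W
n=9: →3(W), 8(W) — all W, so L
n=10: →5(L), so W
n=11: →10(W) only, which is W, so L
n=12: →11(L), so W
n=13: →12(W) only, which is W, so L
L entries with 0 ≤ n ≤ 13: n = 0, 2, 5, 7, 9, 11, 13; that makes 7.

7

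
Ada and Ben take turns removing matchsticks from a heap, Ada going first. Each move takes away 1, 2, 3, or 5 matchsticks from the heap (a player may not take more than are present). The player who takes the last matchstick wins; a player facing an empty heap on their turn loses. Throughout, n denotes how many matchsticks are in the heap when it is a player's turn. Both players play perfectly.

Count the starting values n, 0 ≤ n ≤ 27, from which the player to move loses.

Use the standard recursion: the mover loses at a terminal position; elsewhere, the mover wins exactly when some move hands the opponent an L position.
n=0: no move → L
n=1: can move to 0, which is L ⇒ W
n=2: can move to 0, which is L ⇒ W
n=3: can move to 0, which is L ⇒ W
n=4: moves to 3(W), 2(W), 1(W); every one is W ⇒ L
n=5: can move to 4, which is L ⇒ W
n=6: can move to 4, which is L ⇒ W
n=7: can move to 4, which is L ⇒ W
n=8: moves to 7(W), 6(W), 5(W), 3(W); every one is W ⇒ L
n=9: can move to 8, which is L ⇒ W
n=10: can move to 8, which is L ⇒ W
n=11: can move to 8, which is L ⇒ W
n=12: moves to 11(W), 10(W), 9(W), 7(W); every one is W ⇒ L
n=13: can move to 12, which is L ⇒ W
n=14: can move to 12, which is L ⇒ W
n=15: can move to 12, which is L ⇒ W
n=16: moves to 15(W), 14(W), 13(W), 11(W); every one is W ⇒ L
n=17: can move to 16, which is L ⇒ W
n=18: can move to 16, which is L ⇒ W
n=19: can move to 16, which is L ⇒ W
n=20: moves to 19(W), 18(W), 17(W), 15(W); every one is W ⇒ L
n=21: can move to 20, which is L ⇒ W
n=22: can move to 20, which is L ⇒ W
n=23: can move to 20, which is L ⇒ W
n=24: moves to 23(W), 22(W), 21(W), 19(W); every one is W ⇒ L
n=25: can move to 24, which is L ⇒ W
n=26: can move to 24, which is L ⇒ W
n=27: can move to 24, which is L ⇒ W
L entries with 0 ≤ n ≤ 27: n = 0, 4, 8, 12, 16, 20, 24; that makes 7.

7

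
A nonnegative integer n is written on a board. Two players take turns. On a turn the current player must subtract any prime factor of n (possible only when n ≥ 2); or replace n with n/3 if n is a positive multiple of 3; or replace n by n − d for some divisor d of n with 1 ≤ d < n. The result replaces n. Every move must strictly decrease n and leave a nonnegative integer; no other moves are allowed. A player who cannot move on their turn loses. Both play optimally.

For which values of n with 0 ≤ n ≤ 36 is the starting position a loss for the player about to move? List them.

0, 1, 4, 9, 14, 20, 26, 32, 35

Compute win/loss labels from the base case upward. A position with no move is L. Any other position is W if it can reach an L in one move, else L.
n=0: no move → L
n=1: no move → L
n=2: W (go to 0, an L position)
n=3: W (go to 0, an L position)
n=4: L (options 2(W), 3(W) are all W)
n=5: W (go to 0, an L position)
n=6: W (go to 4, an L position)
n=7: W (go to 0, an L position)
n=8: W (go to 4, an L position)
n=9: L (options 3(W), 6(W), 8(W) are all W)
n=10: W (go to 9, an L position)
n=11: W (go to 0, an L position)
n=12: W (go to 4, an L position)
n=13: W (go to 0, an L position)
n=14: L (options 7(W), 12(W), 13(W) are all W)
n=15: W (go to 14, an L position)
n=16: W (go to 14, an L position)
n=17: W (go to 0, an L position)
n=18: W (go to 9, an L position)
n=19: W (go to 0, an L position)
n=20: L (options 10(W), 15(W), 16(W), 18(W), 19(W) are all W)
n=21: W (go to 14, an L position)
n=22: W (go to 20, an L position)
n=23: W (go to 0, an L position)
n=24: W (go to 20, an L position)
n=25: W (go to 20, an L position)
n=26: L (options 13(W), 24(W), 25(W) are all W)
n=27: W (go to 9, an L position)
n=28: W (go to 14, an L position)
n=29: W (go to 0, an L position)
n=30: W (go to 20, an L position)
n=31: W (go to 0, an L position)
n=32: L (options 16(W), 24(W), 28(W), 30(W), 31(W) are all W)
n=33: W (go to 32, an L position)
n=34: W (go to 32, an L position)
n=35: L (options 28(W), 30(W), 34(W) are all W)
n=36: W (go to 32, an L position)
The losing starting values of n are exactly the entries labelled L in this table (9 of them).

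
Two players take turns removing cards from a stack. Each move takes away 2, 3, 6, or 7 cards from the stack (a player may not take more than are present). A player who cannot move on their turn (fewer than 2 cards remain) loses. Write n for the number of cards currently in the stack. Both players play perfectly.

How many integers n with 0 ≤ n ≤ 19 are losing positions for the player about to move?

Build the W/L table. Terminal = L. A non-terminal position is W if it has a move to some L; otherwise it is L.
n=0: no move → L
n=1: no move → L
n=2: →0(L), so W
n=3: →1(L), so W
n=4: →1(L), so W
n=5: →3(W), 2(W) — all W, so L
n=6: →0(L), so W
n=7: →5(L), so W
n=8: →5(L), so W
n=9: →7(W), 6(W), 3(W), 2(W) — all W, so L
n=10: →8(W), 7(W), 4(W), 3(W) — all W, so L
n=11: →9(L), so W
n=12: →10(L), so W
n=13: →10(L), so W
n=14: →12(W), 11(W), 8(W), 7(W) — all W, so L
n=15: →9(L), so W
n=16: →14(L), so W
n=17: →14(L), so W
n=18: →16(W), 15(W), 12(W), 11(W) — all W, so L
n=19: →17(W), 16(W), 13(W), 12(W) — all W, so L
L entries with 0 ≤ n ≤ 19: n = 0, 1, 5, 9, 10, 14, 18, 19; that makes 8.

8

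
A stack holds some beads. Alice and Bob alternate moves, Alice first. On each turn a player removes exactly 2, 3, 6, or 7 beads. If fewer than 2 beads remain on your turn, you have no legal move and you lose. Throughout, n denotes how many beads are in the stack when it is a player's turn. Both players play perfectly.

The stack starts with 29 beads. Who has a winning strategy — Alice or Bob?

Label each position W (a win for the player to move) or L (a loss). A position with no legal move is L; any other position is W exactly when some move reaches an L, and L when every move reaches a W.
n=0: no move → L
n=1: no move → L
n=2: W (go to 0, an L position)
n=3: W (go to 1, an L position)
n=4: W (go to 1, an L position)
n=5: L (options 3(W), 2(W) are all W)
n=6: W (go to 0, an L position)
n=7: W (go to 5, an L position)
n=8: W (go to 5, an L position)
n=9: L (options 7(W), 6(W), 3(W), 2(W) are all W)
n=10: L (options 8(W), 7(W), 4(W), 3(W) are all W)
n=11: W (go to 9, an L position)
n=12: W (go to 10, an L position)
n=13: W (go to 10, an L position)
n=14: L (options 12(W), 11(W), 8(W), 7(W) are all W)
n=15: W (go to 9, an L position)
n=16: W (go to 14, an L position)
n=17: W (go to 14, an L position)
n=18: L (options 16(W), 15(W), 12(W), 11(W) are all W)
n=19: L (options 17(W), 16(W), 13(W), 12(W) are all W)
n=20: W (go to 18, an L position)
n=21: W (go to 19, an L position)
n=22: W (go to 19, an L position)
n=23: L (options 21(W), 20(W), 17(W), 16(W) are all W)
n=24: W (go to 18, an L position)
n=25: W (go to 23, an L position)
n=26: W (go to 23, an L position)
n=27: L (options 25(W), 24(W), 21(W), 20(W) are all W)
n=28: L (options 26(W), 25(W), 22(W), 21(W) are all W)
n=29: W (go to 27, an L position)
The starting position 29 is W: Alice should remove 2, leaving 27, handing over an L position.

Alice wins.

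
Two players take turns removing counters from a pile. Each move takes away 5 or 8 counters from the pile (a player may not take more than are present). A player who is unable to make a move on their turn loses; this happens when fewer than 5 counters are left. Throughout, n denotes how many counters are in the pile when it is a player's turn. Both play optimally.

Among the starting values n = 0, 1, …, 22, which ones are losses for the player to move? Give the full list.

0, 1, 2, 3, 4, 13, 14, 15, 16, 17

Label each position W (a win for the player to move) or L (a loss). A position with no legal move is L; any other position is W exactly when some move reaches an L, and L when every move reaches a W.
n=0: no move → L
n=1: no move → L
n=2: no move → L
n=3: no move → L
n=4: no move → L
n=5: W (go to 0, an L position)
n=6: W (go to 1, an L position)
n=7: W (go to 2, an L position)
n=8: W (go to 3, an L position)
n=9: W (go to 4, an L position)
n=10: W (go to 2, an L position)
n=11: W (go to 3, an L position)
n=12: W (go to 4, an L position)
n=13: L (options 8(W), 5(W) are all W)
n=14: L (options 9(W), 6(W) are all W)
n=15: L (options 10(W), 7(W) are all W)
n=16: L (options 11(W), 8(W) are all W)
n=17: L (options 12(W), 9(W) are all W)
n=18: W (go to 13, an L position)
n=19: W (go to 14, an L position)
n=20: W (go to 15, an L position)
n=21: W (go to 16, an L position)
n=22: W (go to 17, an L position)
Reading off the rows marked L gives the requested list; there are 10 such values of n.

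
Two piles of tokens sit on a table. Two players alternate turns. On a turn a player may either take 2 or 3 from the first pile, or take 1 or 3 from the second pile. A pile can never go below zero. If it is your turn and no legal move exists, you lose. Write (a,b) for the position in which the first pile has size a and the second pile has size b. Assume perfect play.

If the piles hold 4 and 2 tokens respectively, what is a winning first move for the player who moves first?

Classify positions by backward induction: terminal positions (no move available) are L. From any other position, the mover wins iff some move reaches an L.
No move ever increases a pile, so every position that can arise here has a ≤ 4 and b ≤ 2; it is enough to label the cells with 0 ≤ a ≤ 4 and 0 ≤ b ≤ 2.
Every move lowers a or b (never raises either), so fill the grid row by row in increasing a, and left to right within a row: each cell's successors are then already labelled.
      b=0  b=1  b=2
a=0:    L    W    L
a=1:    L    W    L
a=2:    W    L    W
a=3:    W    L    W
a=4:    W    W    W
Cells with no legal move (terminal, hence L): (0,0), (1,0).
The remaining L cells, each justified by listing all of its moves:
(0,2): →(0,1)(W) only, which is W, so L
(1,2): →(1,1)(W) only, which is W, so L
(2,1): →(0,1)(W), (2,0)(W) — all W, so L
(3,1): →(1,1)(W), (0,1)(W), (3,0)(W) — all W, so L
Every other cell has at least one move into one of the L cells above, so it is W.
From (4,2), the L positions reachable in one move are: (1,2).

Move to (1,2).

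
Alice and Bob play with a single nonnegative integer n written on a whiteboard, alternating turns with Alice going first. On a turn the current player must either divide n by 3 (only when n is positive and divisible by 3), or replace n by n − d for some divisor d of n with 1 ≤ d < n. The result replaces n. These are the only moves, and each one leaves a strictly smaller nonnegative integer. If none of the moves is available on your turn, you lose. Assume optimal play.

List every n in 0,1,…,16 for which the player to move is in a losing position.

Positions with no move are L. A position that does have a move is losing for the player to move precisely when every available move leads to a winning position for the opponent. Fill in the labels:
n=0: no move → L
n=1: no move → L
n=2: W (go to 1, an L position)
n=3: W (go to 1, an L position)
n=4: L (options 2(W), 3(W) are all W)
n=5: W (go to 4, an L position)
n=6: W (go to 4, an L position)
n=7: L (sole option 6(W) is W)
n=8: W (go to 4, an L position)
n=9: L (options 3(W), 6(W), 8(W) are all W)
n=10: W (go to 9, an L position)
n=11: L (sole option 10(W) is W)
n=12: W (go to 4, an L position)
n=13: L (sole option 12(W) is W)
n=14: W (go to 7, an L position)
n=15: L (options 5(W), 10(W), 12(W), 14(W) are all W)
n=16: W (go to 15, an L position)
The losing starting values of n are exactly the entries labelled L in this table (8 of them).

0, 1, 4, 7, 9, 11, 13, 15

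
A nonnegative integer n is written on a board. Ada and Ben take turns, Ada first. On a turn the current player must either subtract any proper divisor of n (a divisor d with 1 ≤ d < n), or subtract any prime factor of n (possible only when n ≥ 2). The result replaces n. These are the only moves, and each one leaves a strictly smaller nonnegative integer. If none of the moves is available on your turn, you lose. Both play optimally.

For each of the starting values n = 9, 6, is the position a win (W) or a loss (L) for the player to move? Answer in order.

9: L, 6: W

Work bottom-up. With no move the player to move loses. Otherwise the position is W if at least one move leads to an L position for the opponent, and L if every move leads to a W.
n=0: no move → L
n=1: no move → L
n=2: reaches L-position 0 → W
n=3: reaches L-position 0 → W
n=4: only reaches 2(W), 3(W), all W → L
n=5: reaches L-position 0 → W
n=6: reaches L-position 4 → W
n=7: reaches L-position 0 → W
n=8: reaches L-position 4 → W
n=9: only reaches 6(W), 8(W), all W → L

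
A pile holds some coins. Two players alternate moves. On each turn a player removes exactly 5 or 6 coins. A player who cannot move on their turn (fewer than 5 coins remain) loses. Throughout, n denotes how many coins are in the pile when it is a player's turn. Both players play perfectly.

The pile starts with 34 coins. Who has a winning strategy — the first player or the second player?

Positions with no move are L. A position that does have a move is losing for the player to move precisely when every available move leads to a winning position for the opponent. Fill in the labels:
n=0: no move → L
n=1: no move → L
n=2: no move → L
n=3: no move → L
n=4: no move → L
n=5: can move to 0, which is L ⇒ W
n=6: can move to 1, which is L ⇒ W
n=7: can move to 2, which is L ⇒ W
n=8: can move to 3, which is L ⇒ W
n=9: can move to 4, which is L ⇒ W
n=10: can move to 4, which is L ⇒ W
n=11: moves to 6(W), 5(W); every one is W ⇒ L
n=12: moves to 7(W), 6(W); every one is W ⇒ L
n=13: moves to 8(W), 7(W); every one is W ⇒ L
n=14: moves to 9(W), 8(W); every one is W ⇒ L
n=15: moves to 10(W), 9(W); every one is W ⇒ L
n=16: can move to 11, which is L ⇒ W
n=17: can move to 12, which is L ⇒ W
n=18: can move to 13, which is L ⇒ W
n=19: can move to 14, which is L ⇒ W
n=20: can move to 15, which is L ⇒ W
n=21: can move to 15, which is L ⇒ W
n=22: moves to 17(W), 16(W); every one is W ⇒ L
n=23: moves to 18(W), 17(W); every one is W ⇒ L
n=24: moves to 19(W), 18(W); every one is W ⇒ L
n=25: moves to 20(W), 19(W); every one is W ⇒ L
n=26: moves to 21(W), 20(W); every one is W ⇒ L
n=27: can move to 22, which is L ⇒ W
n=28: can move to 23, which is L ⇒ W
n=29: can move to 24, which is L ⇒ W
n=30: can move to 25, which is L ⇒ W
n=31: can move to 26, which is L ⇒ W
n=32: can move to 26, which is L ⇒ W
n=33: moves to 28(W), 27(W); every one is W ⇒ L
n=34: moves to 29(W), 28(W); every one is W ⇒ L
Every move from 34 reaches a W position, so the mover loses.

The second player wins.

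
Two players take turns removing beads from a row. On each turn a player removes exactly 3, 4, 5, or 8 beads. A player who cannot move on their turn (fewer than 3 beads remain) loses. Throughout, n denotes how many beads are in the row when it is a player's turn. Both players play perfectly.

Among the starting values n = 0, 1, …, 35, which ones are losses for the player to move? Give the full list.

Work bottom-up. With no move the player to move loses. Otherwise the position is W if at least one move leads to an L position for the opponent, and L if every move leads to a W.
n=0: no move → L
n=1: no move → L
n=2: no move → L
n=3: →0(L), so W
n=4: →1(L), so W
n=5: →2(L), so W
n=6: →2(L), so W
n=7: →2(L), so W
n=8: →0(L), so W
n=9: →1(L), so W
n=10: →2(L), so W
n=11: →8(W), 7(W), 6(W), 3(W) — all W, so L
n=12: →9(W), 8(W), 7(W), 4(W) — all W, so L
n=13: →10(W), 9(W), 8(W), 5(W) — all W, so L
n=14: →11(L), so W
n=15: →12(L), so W
n=16: →13(L), so W
n=17: →13(L), so W
n=18: →13(L), so W
n=19: →11(L), so W
n=20: →12(L), so W
n=21: →13(L), so W
n=22: →19(W), 18(W), 17(W), 14(W) — all W, so L
n=23: →20(W), 19(W), 18(W), 15(W) — all W, so L
n=24: →21(W), 20(W), 19(W), 16(W) — all W, so L
n=25: →22(L), so W
n=26: →23(L), so W
n=27: →24(L), so W
n=28: →24(L), so W
n=29: →24(L), so W
n=30: →22(L), so W
n=31: →23(L), so W
n=32: →24(L), so W
n=33: →30(W), 29(W), 28(W), 25(W) — all W, so L
n=34: →31(W), 30(W), 29(W), 26(W) — all W, so L
n=35: →32(W), 31(W), 30(W), 27(W) — all W, so L
Reading off the rows marked L gives the requested list; there are 12 such values of n.

0, 1, 2, 11, 12, 13, 22, 23, 24, 33, 34, 35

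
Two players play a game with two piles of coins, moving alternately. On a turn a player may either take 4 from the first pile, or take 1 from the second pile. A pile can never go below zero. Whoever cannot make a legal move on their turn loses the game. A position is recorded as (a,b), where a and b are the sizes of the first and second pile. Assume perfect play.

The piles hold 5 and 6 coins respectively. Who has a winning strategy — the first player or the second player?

The first player wins.

Work bottom-up. With no move the player to move loses. Otherwise the position is W if at least one move leads to an L position for the opponent, and L if every move leads to a W.
No move ever increases a pile, so every position that can arise here has a ≤ 5 and b ≤ 6; it is enough to label the cells with 0 ≤ a ≤ 5 and 0 ≤ b ≤ 6.
Every move lowers a or b (never raises either), so fill the grid row by row in increasing a, and left to right within a row: each cell's successors are then already labelled.
      b=0  b=1  b=2  b=3  b=4  b=5  b=6
a=0:    L    W    L    W    L    W    L
a=1:    L    W    L    W    L    W    L
a=2:    L    W    L    W    L    W    L
a=3:    L    W    L    W    L    W    L
a=4:    W    L    W    L    W    L    W
a=5:    W    L    W    L    W    L    W
Cells with no legal move (terminal, hence L): (0,0), (1,0), (2,0), (3,0).
The remaining L cells, each justified by listing all of its moves:
(0,2): L (sole option (0,1)(W) is W)
(0,4): L (sole option (0,3)(W) is W)
(0,6): L (sole option (0,5)(W) is W)
(1,2): L (sole option (1,1)(W) is W)
(1,4): L (sole option (1,3)(W) is W)
(1,6): L (sole option (1,5)(W) is W)
(2,2): L (sole option (2,1)(W) is W)
(2,4): L (sole option (2,3)(W) is W)
(2,6): L (sole option (2,5)(W) is W)
(3,2): L (sole option (3,1)(W) is W)
(3,4): L (sole option (3,3)(W) is W)
(3,6): L (sole option (3,5)(W) is W)
(4,1): L (options (0,1)(W), (4,0)(W) are all W)
(4,3): L (options (0,3)(W), (4,2)(W) are all W)
(4,5): L (options (0,5)(W), (4,4)(W) are all W)
(5,1): L (options (1,1)(W), (5,0)(W) are all W)
(5,3): L (options (1,3)(W), (5,2)(W) are all W)
(5,5): L (options (1,5)(W), (5,4)(W) are all W)
Every other cell has at least one move into one of the L cells above, so it is W.
The starting position (5,6) is W: the player to move should move to (1,6), handing over an L position.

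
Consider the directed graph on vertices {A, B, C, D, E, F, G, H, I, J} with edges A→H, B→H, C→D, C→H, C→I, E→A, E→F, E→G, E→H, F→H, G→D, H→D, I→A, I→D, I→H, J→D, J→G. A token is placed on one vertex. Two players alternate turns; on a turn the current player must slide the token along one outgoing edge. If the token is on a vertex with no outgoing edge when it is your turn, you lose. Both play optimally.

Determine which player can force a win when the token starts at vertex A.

Work bottom-up. With no move the player to move loses. Otherwise the position is W if at least one move leads to an L position for the opponent, and L if every move leads to a W.
Every edge goes from a vertex to one that appears earlier in the order D, H, A, F, G, J, E, B, I, C, so processing vertices in that order labels each vertex after all of its successors.
D: no outgoing edge → L
H: →D(L), so W
A: →H(W) only, which is W, so L
F: →H(W) only, which is W, so L
G: →D(L), so W
J: →D(L), so W
E: →F(L), so W
B: →H(W) only, which is W, so L
I: →A(L), so W
C: →D(L), so W
The starting position A is L: whatever the player to move does, the opponent receives a W position.

The second player wins.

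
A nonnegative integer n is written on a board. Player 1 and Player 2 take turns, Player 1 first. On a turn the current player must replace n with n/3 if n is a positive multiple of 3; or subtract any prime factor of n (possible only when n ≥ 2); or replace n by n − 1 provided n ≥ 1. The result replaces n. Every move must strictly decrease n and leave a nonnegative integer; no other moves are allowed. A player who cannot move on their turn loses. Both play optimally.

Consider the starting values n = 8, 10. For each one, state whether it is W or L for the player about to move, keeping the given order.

8: L, 10: W

Classify positions by backward induction: terminal positions (no move available) are L. From any other position, the mover wins iff some move reaches an L.
n=0: no move → L
n=1: →0(L), so W
n=2: →0(L), so W
n=3: →0(L), so W
n=4: →2(W), 3(W) — all W, so L
n=5: →0(L), so W
n=6: →4(L), so W
n=7: →0(L), so W
n=8: →6(W), 7(W) — all W, so L
n=9: →8(L), so W
n=10: →8(L), so W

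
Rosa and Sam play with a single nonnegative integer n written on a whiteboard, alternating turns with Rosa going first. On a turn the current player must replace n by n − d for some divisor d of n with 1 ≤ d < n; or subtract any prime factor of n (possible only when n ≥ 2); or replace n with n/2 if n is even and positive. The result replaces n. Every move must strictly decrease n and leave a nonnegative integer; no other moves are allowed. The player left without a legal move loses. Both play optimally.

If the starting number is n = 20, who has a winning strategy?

Sam wins.

Build the W/L table. Terminal = L. A non-terminal position is W if it has a move to some L; otherwise it is L.
n=0: no move → L
n=1: no move → L
n=2: W (go to 0, an L position)
n=3: W (go to 0, an L position)
n=4: L (options 2(W), 3(W) are all W)
n=5: W (go to 0, an L position)
n=6: W (go to 4, an L position)
n=7: W (go to 0, an L position)
n=8: W (go to 4, an L position)
n=9: L (options 6(W), 8(W) are all W)
n=10: W (go to 9, an L position)
n=11: W (go to 0, an L position)
n=12: W (go to 9, an L position)
n=13: W (go to 0, an L position)
n=14: L (options 7(W), 12(W), 13(W) are all W)
n=15: W (go to 14, an L position)
n=16: W (go to 14, an L position)
n=17: W (go to 0, an L position)
n=18: W (go to 9, an L position)
n=19: W (go to 0, an L position)
n=20: L (options 10(W), 15(W), 16(W), 18(W), 19(W) are all W)
The starting position 20 is L: whatever Rosa does, the opponent receives a W position.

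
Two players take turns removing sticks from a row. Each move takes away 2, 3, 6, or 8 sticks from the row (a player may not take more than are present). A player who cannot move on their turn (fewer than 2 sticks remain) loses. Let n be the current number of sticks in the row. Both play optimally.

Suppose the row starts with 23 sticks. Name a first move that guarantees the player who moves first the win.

Positions with no move are L. A position that does have a move is losing for the player to move precisely when every available move leads to a winning position for the opponent. Fill in the labels:
n=0: no move → L
n=1: no move → L
n=2: W (go to 0, an L position)
n=3: W (go to 1, an L position)
n=4: W (go to 1, an L position)
n=5: L (options 3(W), 2(W) are all W)
n=6: W (go to 0, an L position)
n=7: W (go to 5, an L position)
n=8: W (go to 5, an L position)
n=9: W (go to 1, an L position)
n=10: L (options 8(W), 7(W), 4(W), 2(W) are all W)
n=11: W (go to 5, an L position)
n=12: W (go to 10, an L position)
n=13: W (go to 10, an L position)
n=14: L (options 12(W), 11(W), 8(W), 6(W) are all W)
n=15: L (options 13(W), 12(W), 9(W), 7(W) are all W)
n=16: W (go to 14, an L position)
n=17: W (go to 15, an L position)
n=18: W (go to 15, an L position)
n=19: L (options 17(W), 16(W), 13(W), 11(W) are all W)
n=20: W (go to 14, an L position)
n=21: W (go to 19, an L position)
n=22: W (go to 19, an L position)
n=23: W (go to 15, an L position)
From 23, the L positions reachable in one move are: 15.

Remove 8, leaving 15.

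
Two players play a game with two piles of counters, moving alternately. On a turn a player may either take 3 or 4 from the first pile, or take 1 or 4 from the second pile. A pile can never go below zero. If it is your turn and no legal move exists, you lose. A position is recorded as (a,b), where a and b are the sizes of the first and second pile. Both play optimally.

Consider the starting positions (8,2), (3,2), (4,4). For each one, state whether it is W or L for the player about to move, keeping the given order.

Classify positions by backward induction: terminal positions (no move available) are L. From any other position, the mover wins iff some move reaches an L.
No move ever increases a pile, so every position that can arise here has a ≤ 8 and b ≤ 4; it is enough to label the cells with 0 ≤ a ≤ 8 and 0 ≤ b ≤ 4.
Every move lowers a or b (never raises either), so fill the grid row by row in increasing a, and left to right within a row: each cell's successors are then already labelled.
      b=0  b=1  b=2  b=3  b=4
a=0:    L    W    L    W    W
a=1:    L    W    L    W    W
a=2:    L    W    L    W    W
a=3:    W    L    W    L    W
a=4:    W    L    W    L    W
a=5:    W    L    W    L    W
a=6:    W    W    W    W    L
a=7:    L    W    L    W    W
a=8:    L    W    L    W    W
Cells with no legal move (terminal, hence L): (0,0), (1,0), (2,0).
The remaining L cells, each justified by listing all of its moves:
(0,2): L (sole option (0,1)(W) is W)
(1,2): L (sole option (1,1)(W) is W)
(2,2): L (sole option (2,1)(W) is W)
(3,1): L (options (0,1)(W), (3,0)(W) are all W)
(3,3): L (options (0,3)(W), (3,2)(W) are all W)
(4,1): L (options (1,1)(W), (0,1)(W), (4,0)(W) are all W)
(4,3): L (options (1,3)(W), (0,3)(W), (4,2)(W) are all W)
(5,1): L (options (2,1)(W), (1,1)(W), (5,0)(W) are all W)
(5,3): L (options (2,3)(W), (1,3)(W), (5,2)(W) are all W)
(6,4): L (options (3,4)(W), (2,4)(W), (6,3)(W), (6,0)(W) are all W)
(7,0): L (options (4,0)(W), (3,0)(W) are all W)
(7,2): L (options (4,2)(W), (3,2)(W), (7,1)(W) are all W)
(8,0): L (options (5,0)(W), (4,0)(W) are all W)
(8,2): L (options (5,2)(W), (4,2)(W), (8,1)(W) are all W)
Every other cell has at least one move into one of the L cells above, so it is W.
(8,2): one of the L cells justified above, so L
(3,2): the move to (0,2) reaches an L cell, so W
(4,4): the move to (4,3) reaches an L cell, so W

(8,2): L, (3,2): W, (4,4): W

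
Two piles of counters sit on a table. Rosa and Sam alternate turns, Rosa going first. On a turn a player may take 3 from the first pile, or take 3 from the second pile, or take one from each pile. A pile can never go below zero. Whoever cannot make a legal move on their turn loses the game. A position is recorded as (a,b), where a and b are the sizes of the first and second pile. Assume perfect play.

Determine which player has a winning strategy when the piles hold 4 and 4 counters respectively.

Rosa wins.

Build the W/L table. Terminal = L. A non-terminal position is W if it has a move to some L; otherwise it is L.
No move ever increases a pile, so every position that can arise here has a ≤ 4 and b ≤ 4; it is enough to label the cells with 0 ≤ a ≤ 4 and 0 ≤ b ≤ 4.
Every move lowers a or b (never raises either), so fill the grid row by row in increasing a, and left to right within a row: each cell's successors are then already labelled.
      b=0  b=1  b=2  b=3  b=4
a=0:    L    L    L    W    W
a=1:    L    W    W    W    L
a=2:    L    W    L    W    L
a=3:    W    W    W    W    L
a=4:    W    L    L    L    W
Cells with no legal move (terminal, hence L): (0,0), (0,1), (0,2), (1,0), (2,0).
The remaining L cells, each justified by listing all of its moves:
(1,4): →(1,1)(W), (0,3)(W) — all W, so L
(2,2): →(1,1)(W) only, which is W, so L
(2,4): →(2,1)(W), (1,3)(W) — all W, so L
(3,4): →(0,4)(W), (3,1)(W), (2,3)(W) — all W, so L
(4,1): →(1,1)(W), (3,0)(W) — all W, so L
(4,2): →(1,2)(W), (3,1)(W) — all W, so L
(4,3): →(1,3)(W), (4,0)(W), (3,2)(W) — all W, so L
Every other cell has at least one move into one of the L cells above, so it is W.
From (4,4) Rosa can move to (1,4), reaching an L position.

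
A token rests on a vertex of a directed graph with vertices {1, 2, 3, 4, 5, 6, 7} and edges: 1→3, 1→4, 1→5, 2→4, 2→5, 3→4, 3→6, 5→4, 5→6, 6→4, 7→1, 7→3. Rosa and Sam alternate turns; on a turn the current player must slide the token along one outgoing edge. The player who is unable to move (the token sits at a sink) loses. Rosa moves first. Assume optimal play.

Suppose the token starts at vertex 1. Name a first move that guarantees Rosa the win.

Build the W/L table. Terminal = L. A non-terminal position is W if it has a move to some L; otherwise it is L.
Every edge goes from a vertex to one that appears earlier in the order 4, 6, 3, 5, 1, 7, 2, so processing vertices in that order labels each vertex after all of its successors.
4: no outgoing edge → L
6: W (go to 4, an L position)
3: W (go to 4, an L position)
5: W (go to 4, an L position)
1: W (go to 4, an L position)
7: L (options 1(W), 3(W) are all W)
2: W (go to 4, an L position)
From 1, the L positions reachable in one move are: 4.

Move to 4.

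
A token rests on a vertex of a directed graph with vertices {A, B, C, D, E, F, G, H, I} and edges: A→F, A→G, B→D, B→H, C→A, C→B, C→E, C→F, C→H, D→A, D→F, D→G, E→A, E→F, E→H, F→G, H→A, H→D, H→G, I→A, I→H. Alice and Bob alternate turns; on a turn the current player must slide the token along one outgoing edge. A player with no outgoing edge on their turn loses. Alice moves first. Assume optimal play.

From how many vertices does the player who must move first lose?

Compute win/loss labels from the base case upward. A position with no move is L. Any other position is W if it can reach an L in one move, else L.
Every edge goes from a vertex to one that appears earlier in the order G, F, A, D, H, E, I, B, C, so processing vertices in that order labels each vertex after all of its successors.
G: no outgoing edge → L
F: W (go to G, an L position)
A: W (go to G, an L position)
D: W (go to G, an L position)
H: W (go to G, an L position)
E: L (options H(W), A(W), F(W) are all W)
I: L (options H(W), A(W) are all W)
B: L (options H(W), D(W) are all W)
C: W (go to B, an L position)
The L vertices are B, E, G, I; that is 4 in all.

4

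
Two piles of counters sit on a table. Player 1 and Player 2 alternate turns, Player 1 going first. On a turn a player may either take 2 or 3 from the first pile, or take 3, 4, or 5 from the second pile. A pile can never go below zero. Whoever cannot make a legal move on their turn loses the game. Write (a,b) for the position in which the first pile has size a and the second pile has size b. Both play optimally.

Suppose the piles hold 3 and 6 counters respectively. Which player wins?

Compute win/loss labels from the base case upward. A position with no move is L. Any other position is W if it can reach an L in one move, else L.
No move ever increases a pile, so every position that can arise here has a ≤ 3 and b ≤ 6; it is enough to label the cells with 0 ≤ a ≤ 3 and 0 ≤ b ≤ 6.
Every move lowers a or b (never raises either), so fill the grid row by row in increasing a, and left to right within a row: each cell's successors are then already labelled.
      b=0  b=1  b=2  b=3  b=4  b=5  b=6
a=0:    L    L    L    W    W    W    W
a=1:    L    L    L    W    W    W    W
a=2:    W    W    W    L    L    L    W
a=3:    W    W    W    L    L    L    W
Cells with no legal move (terminal, hence L): (0,0), (0,1), (0,2), (1,0), (1,1), (1,2).
The remaining L cells, each justified by listing all of its moves:
(2,3): →(0,3)(W), (2,0)(W) — all W, so L
(2,4): →(0,4)(W), (2,1)(W), (2,0)(W) — all W, so L
(2,5): →(0,5)(W), (2,2)(W), (2,1)(W), (2,0)(W) — all W, so L
(3,3): →(1,3)(W), (0,3)(W), (3,0)(W) — all W, so L
(3,4): →(1,4)(W), (0,4)(W), (3,1)(W), (3,0)(W) — all W, so L
(3,5): →(1,5)(W), (0,5)(W), (3,2)(W), (3,1)(W), (3,0)(W) — all W, so L
Every other cell has at least one move into one of the L cells above, so it is W.
The starting position (3,6) is W: Player 1 should move to (3,3), handing over an L position.

Player 1 wins.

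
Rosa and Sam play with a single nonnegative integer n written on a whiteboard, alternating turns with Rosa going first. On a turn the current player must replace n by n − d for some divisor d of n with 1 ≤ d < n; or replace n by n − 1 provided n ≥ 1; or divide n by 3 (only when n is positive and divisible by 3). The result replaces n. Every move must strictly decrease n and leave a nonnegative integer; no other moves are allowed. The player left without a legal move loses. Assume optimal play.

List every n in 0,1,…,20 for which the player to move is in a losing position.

Work bottom-up. With no move the player to move loses. Otherwise the position is W if at least one move leads to an L position for the opponent, and L if every move leads to a W.
n=0: no move → L
n=1: →0(L), so W
n=2: →1(W) only, which is W, so L
n=3: →2(L), so W
n=4: →2(L), so W
n=5: →4(W) only, which is W, so L
n=6: →2(L), so W
n=7: →6(W) only, which is W, so L
n=8: →7(L), so W
n=9: →3(W), 6(W), 8(W) — all W, so L
n=10: →5(L), so W
n=11: →10(W) only, which is W, so L
n=12: →9(L), so W
n=13: →12(W) only, which is W, so L
n=14: →7(L), so W
n=15: →5(L), so W
n=16: →8(W), 12(W), 14(W), 15(W) — all W, so L
n=17: →16(L), so W
n=18: →9(L), so W
n=19: →18(W) only, which is W, so L
n=20: →16(L), so W
The losing starting values of n are exactly the entries labelled L in this table (9 of them).

0, 2, 5, 7, 9, 11, 13, 16, 19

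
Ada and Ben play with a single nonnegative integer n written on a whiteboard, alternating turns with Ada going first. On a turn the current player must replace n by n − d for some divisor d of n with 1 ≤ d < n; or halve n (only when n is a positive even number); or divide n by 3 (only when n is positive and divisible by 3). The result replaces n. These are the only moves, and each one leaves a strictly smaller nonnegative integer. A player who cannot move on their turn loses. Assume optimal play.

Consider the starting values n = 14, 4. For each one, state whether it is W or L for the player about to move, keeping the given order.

14: W, 4: L

Work bottom-up. With no move the player to move loses. Otherwise the position is W if at least one move leads to an L position for the opponent, and L if every move leads to a W.
n=0: no move → L
n=1: no move → L
n=2: W (go to 1, an L position)
n=3: W (go to 1, an L position)
n=4: L (options 2(W), 3(W) are all W)
n=5: W (go to 4, an L position)
n=6: W (go to 4, an L position)
n=7: L (sole option 6(W) is W)
n=8: W (go to 4, an L position)
n=9: L (options 3(W), 6(W), 8(W) are all W)
n=10: W (go to 9, an L position)
n=11: L (sole option 10(W) is W)
n=12: W (go to 4, an L position)
n=13: L (sole option 12(W) is W)
n=14: W (go to 7, an L position)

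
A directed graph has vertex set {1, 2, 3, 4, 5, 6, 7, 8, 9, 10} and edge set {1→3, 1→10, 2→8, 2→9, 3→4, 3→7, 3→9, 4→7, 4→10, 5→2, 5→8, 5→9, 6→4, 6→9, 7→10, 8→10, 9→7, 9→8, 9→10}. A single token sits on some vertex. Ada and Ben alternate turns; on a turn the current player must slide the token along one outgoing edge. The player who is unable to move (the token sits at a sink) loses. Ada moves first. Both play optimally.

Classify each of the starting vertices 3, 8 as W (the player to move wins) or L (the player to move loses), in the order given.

3: L, 8: W

Positions with no move are L. A position that does have a move is losing for the player to move precisely when every available move leads to a winning position for the opponent. Fill in the labels:
Every edge goes from a vertex to one that appears earlier in the order 10, 7, 8, 4, 9, 2, 6, 3, 1, 5, so processing vertices in that order labels each vertex after all of its successors.
10: no outgoing edge → L
7: W (go to 10, an L position)
8: W (go to 10, an L position)
4: W (go to 10, an L position)
9: W (go to 10, an L position)
2: L (options 9(W), 8(W) are all W)
6: L (options 9(W), 4(W) are all W)
3: L (options 9(W), 4(W), 7(W) are all W)
1: W (go to 3, an L position)
5: W (go to 2, an L position)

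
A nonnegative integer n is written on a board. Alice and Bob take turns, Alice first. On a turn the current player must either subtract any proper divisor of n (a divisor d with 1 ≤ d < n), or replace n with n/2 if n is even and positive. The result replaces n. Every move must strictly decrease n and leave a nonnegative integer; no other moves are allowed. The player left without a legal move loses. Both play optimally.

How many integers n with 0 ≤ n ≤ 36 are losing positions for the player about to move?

Label each position W (a win for the player to move) or L (a loss). A position with no legal move is L; any other position is W exactly when some move reaches an L, and L when every move reaches a W.
n=0: no move → L
n=1: no move → L
n=2: reaches L-position 1 → W
n=3: only reaches 2(W), which is W → L
n=4: reaches L-position 3 → W
n=5: only reaches 4(W), which is W → L
n=6: reaches L-position 3 → W
n=7: only reaches 6(W), which is W → L
n=8: reaches L-position 7 → W
n=9: only reaches 6(W), 8(W), all W → L
n=10: reaches L-position 5 → W
n=11: only reaches 10(W), which is W → L
n=12: reaches L-position 9 → W
n=13: only reaches 12(W), which is W → L
n=14: reaches L-position 7 → W
n=15: only reaches 10(W), 12(W), 14(W), all W → L
n=16: reaches L-position 15 → W
n=17: only reaches 16(W), which is W → L
n=18: reaches L-position 9 → W
n=19: only reaches 18(W), which is W → L
n=20: reaches L-position 15 → W
n=21: only reaches 14(W), 18(W), 20(W), all W → L
n=22: reaches L-position 11 → W
n=23: only reaches 22(W), which is W → L
n=24: reaches L-position 21 → W
n=25: only reaches 20(W), 24(W), all W → L
n=26: reaches L-position 13 → W
n=27: only reaches 18(W), 24(W), 26(W), all W → L
n=28: reaches L-position 21 → W
n=29: only reaches 28(W), which is W → L
n=30: reaches L-position 15 → W
n=31: only reaches 30(W), which is W → L
n=32: reaches L-position 31 → W
n=33: only reaches 22(W), 30(W), 32(W), all W → L
n=34: reaches L-position 17 → W
n=35: only reaches 28(W), 30(W), 34(W), all W → L
n=36: reaches L-position 27 → W
L entries with 0 ≤ n ≤ 36: n = 0, 1, 3, 5, 7, 9, 11, 13, 15, 17, 19, 21, 23, 25, 27, 29, 31, 33, 35; that makes 19.

19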